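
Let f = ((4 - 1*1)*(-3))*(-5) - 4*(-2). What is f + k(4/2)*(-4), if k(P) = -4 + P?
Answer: 61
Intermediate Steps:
f = 53 (f = ((4 - 1)*(-3))*(-5) + 8 = (3*(-3))*(-5) + 8 = -9*(-5) + 8 = 45 + 8 = 53)
f + k(4/2)*(-4) = 53 + (-4 + 4/2)*(-4) = 53 + (-4 + 4*(½))*(-4) = 53 + (-4 + 2)*(-4) = 53 - 2*(-4) = 53 + 8 = 61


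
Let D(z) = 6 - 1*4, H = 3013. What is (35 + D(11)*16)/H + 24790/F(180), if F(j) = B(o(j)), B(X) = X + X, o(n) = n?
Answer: 7471639/108468 ≈ 68.883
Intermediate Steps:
B(X) = 2*X
F(j) = 2*j
D(z) = 2 (D(z) = 6 - 4 = 2)
(35 + D(11)*16)/H + 24790/F(180) = (35 + 2*16)/3013 + 24790/((2*180)) = (35 + 32)*(1/3013) + 24790/360 = 67*(1/3013) + 24790*(1/360) = 67/3013 + 2479/36 = 7471639/108468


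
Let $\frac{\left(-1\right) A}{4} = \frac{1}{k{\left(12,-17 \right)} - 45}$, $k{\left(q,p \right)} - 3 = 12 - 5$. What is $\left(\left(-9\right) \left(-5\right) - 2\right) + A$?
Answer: $\frac{1509}{35} \approx 43.114$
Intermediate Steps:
$k{\left(q,p \right)} = 10$ ($k{\left(q,p \right)} = 3 + \left(12 - 5\right) = 3 + 7 = 10$)
$A = \frac{4}{35}$ ($A = - \frac{4}{10 - 45} = - \frac{4}{-35} = \left(-4\right) \left(- \frac{1}{35}\right) = \frac{4}{35} \approx 0.11429$)
$\left(\left(-9\right) \left(-5\right) - 2\right) + A = \left(\left(-9\right) \left(-5\right) - 2\right) + \frac{4}{35} = \left(45 - 2\right) + \frac{4}{35} = 43 + \frac{4}{35} = \frac{1509}{35}$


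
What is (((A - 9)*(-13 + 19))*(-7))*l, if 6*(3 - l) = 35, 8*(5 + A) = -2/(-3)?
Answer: -19873/12 ≈ -1656.1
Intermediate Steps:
A = -59/12 (A = -5 + (-2/(-3))/8 = -5 + (-2*(-⅓))/8 = -5 + (⅛)*(⅔) = -5 + 1/12 = -59/12 ≈ -4.9167)
l = -17/6 (l = 3 - ⅙*35 = 3 - 35/6 = -17/6 ≈ -2.8333)
(((A - 9)*(-13 + 19))*(-7))*l = (((-59/12 - 9)*(-13 + 19))*(-7))*(-17/6) = (-167/12*6*(-7))*(-17/6) = -167/2*(-7)*(-17/6) = (1169/2)*(-17/6) = -19873/12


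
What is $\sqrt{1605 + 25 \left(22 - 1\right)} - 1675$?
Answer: $-1675 + \sqrt{2130} \approx -1628.8$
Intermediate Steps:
$\sqrt{1605 + 25 \left(22 - 1\right)} - 1675 = \sqrt{1605 + 25 \cdot 21} - 1675 = \sqrt{1605 + 525} - 1675 = \sqrt{2130} - 1675 = -1675 + \sqrt{2130}$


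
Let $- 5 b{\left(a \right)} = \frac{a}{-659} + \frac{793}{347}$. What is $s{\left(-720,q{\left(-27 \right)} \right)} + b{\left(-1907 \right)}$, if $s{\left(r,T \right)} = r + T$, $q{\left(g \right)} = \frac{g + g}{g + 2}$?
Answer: $- \frac{4109687238}{5716825} \approx -718.88$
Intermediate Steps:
$q{\left(g \right)} = \frac{2 g}{2 + g}$
$s{\left(r,T \right)} = T + r$
$b{\left(a \right)} = - \frac{793}{1735} + \frac{a}{3295}$ ($b{\left(a \right)} = - \frac{\frac{a}{-659} + \frac{793}{347}}{5} = - \frac{a \left(- \frac{1}{659}\right) + 793 \cdot \frac{1}{347}}{5} = - \frac{- \frac{a}{659} + \frac{793}{347}}{5} = - \frac{\frac{793}{347} - \frac{a}{659}}{5} = - \frac{793}{1735} + \frac{a}{3295}$)
$s{\left(-720,q{\left(-27 \right)} \right)} + b{\left(-1907 \right)} = \left(2 \left(-27\right) \frac{1}{2 - 27} - 720\right) + \left(- \frac{793}{1735} + \frac{1}{3295} \left(-1907\right)\right) = \left(2 \left(-27\right) \frac{1}{-25} - 720\right) - \frac{1184316}{1143365} = \left(2 \left(-27\right) \left(- \frac{1}{25}\right) - 720\right) - \frac{1184316}{1143365} = \left(\frac{54}{25} - 720\right) - \frac{1184316}{1143365} = - \frac{17946}{25} - \frac{1184316}{1143365} = - \frac{4109687238}{5716825}$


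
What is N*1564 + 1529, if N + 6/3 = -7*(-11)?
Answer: 118829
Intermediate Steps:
N = 75 (N = -2 - 7*(-11) = -2 + 77 = 75)
N*1564 + 1529 = 75*1564 + 1529 = 117300 + 1529 = 118829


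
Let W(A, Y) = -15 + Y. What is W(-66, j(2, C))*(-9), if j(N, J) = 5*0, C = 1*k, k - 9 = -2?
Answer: 135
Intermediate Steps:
k = 7 (k = 9 - 2 = 7)
C = 7 (C = 1*7 = 7)
j(N, J) = 0
W(-66, j(2, C))*(-9) = (-15 + 0)*(-9) = -15*(-9) = 135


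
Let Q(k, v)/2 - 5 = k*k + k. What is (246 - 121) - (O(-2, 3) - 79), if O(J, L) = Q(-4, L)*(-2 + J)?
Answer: 340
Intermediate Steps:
Q(k, v) = 10 + 2*k + 2*k**2 (Q(k, v) = 10 + 2*(k*k + k) = 10 + 2*(k**2 + k) = 10 + 2*(k + k**2) = 10 + (2*k + 2*k**2) = 10 + 2*k + 2*k**2)
O(J, L) = -68 + 34*J (O(J, L) = (10 + 2*(-4) + 2*(-4)**2)*(-2 + J) = (10 - 8 + 2*16)*(-2 + J) = (10 - 8 + 32)*(-2 + J) = 34*(-2 + J) = -68 + 34*J)
(246 - 121) - (O(-2, 3) - 79) = (246 - 121) - ((-68 + 34*(-2)) - 79) = 125 - ((-68 - 68) - 79) = 125 - (-136 - 79) = 125 - 1*(-215) = 125 + 215 = 340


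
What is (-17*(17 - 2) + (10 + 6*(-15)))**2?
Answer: 112225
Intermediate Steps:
(-17*(17 - 2) + (10 + 6*(-15)))**2 = (-17*15 + (10 - 90))**2 = (-255 - 80)**2 = (-335)**2 = 112225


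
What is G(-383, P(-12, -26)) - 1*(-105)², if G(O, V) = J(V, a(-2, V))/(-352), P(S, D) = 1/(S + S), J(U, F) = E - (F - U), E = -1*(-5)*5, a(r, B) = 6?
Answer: -93139655/8448 ≈ -11025.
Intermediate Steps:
E = 25 (E = 5*5 = 25)
J(U, F) = 25 + U - F (J(U, F) = 25 - (F - U) = 25 + (U - F) = 25 + U - F)
P(S, D) = 1/(2*S)
G(O, V) = -19/352 - V/352 (G(O, V) = (25 + V - 1*6)/(-352) = (25 + V - 6)*(-1/352) = (19 + V)*(-1/352) = -19/352 - V/352)
G(-383, P(-12, -26)) - 1*(-105)² = (-19/352 - 1/(704*(-12))) - 1*(-105)² = (-19/352 - (-1)/(704*12)) - 1*11025 = (-19/352 - 1/352*(-1/24)) - 11025 = (-19/352 + 1/8448) - 11025 = -455/8448 - 11025 = -93139655/8448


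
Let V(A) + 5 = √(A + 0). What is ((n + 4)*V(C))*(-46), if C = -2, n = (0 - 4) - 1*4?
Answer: -920 + 184*I*√2 ≈ -920.0 + 260.22*I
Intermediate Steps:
n = -8 (n = -4 - 4 = -8)
V(A) = -5 + √A (V(A) = -5 + √(A + 0) = -5 + √A)
((n + 4)*V(C))*(-46) = ((-8 + 4)*(-5 + √(-2)))*(-46) = -4*(-5 + I*√2)*(-46) = (20 - 4*I*√2)*(-46) = -920 + 184*I*√2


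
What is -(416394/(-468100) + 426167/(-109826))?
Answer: 30652457518/6426193825 ≈ 4.7699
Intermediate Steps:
-(416394/(-468100) + 426167/(-109826)) = -(416394*(-1/468100) + 426167*(-1/109826)) = -(-208197/234050 - 426167/109826) = -1*(-30652457518/6426193825) = 30652457518/6426193825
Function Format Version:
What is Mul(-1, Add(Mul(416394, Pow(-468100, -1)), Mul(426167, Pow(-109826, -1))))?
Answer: Rational(30652457518, 6426193825) ≈ 4.7699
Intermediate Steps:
Mul(-1, Add(Mul(416394, Pow(-468100, -1)), Mul(426167, Pow(-109826, -1)))) = Mul(-1, Add(Mul(416394, Rational(-1, 468100)), Mul(426167, Rational(-1, 109826)))) = Mul(-1, Add(Rational(-208197, 234050), Rational(-426167, 109826))) = Mul(-1, Rational(-30652457518, 6426193825)) = Rational(30652457518, 6426193825)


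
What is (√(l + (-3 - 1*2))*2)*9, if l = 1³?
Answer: 36*I ≈ 36.0*I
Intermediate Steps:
l = 1
(√(l + (-3 - 1*2))*2)*9 = (√(1 + (-3 - 1*2))*2)*9 = (√(1 + (-3 - 2))*2)*9 = (√(1 - 5)*2)*9 = (√(-4)*2)*9 = ((2*I)*2)*9 = (4*I)*9 = 36*I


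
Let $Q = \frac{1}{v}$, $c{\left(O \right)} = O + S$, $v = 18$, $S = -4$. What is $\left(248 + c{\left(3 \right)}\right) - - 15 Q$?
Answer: $\frac{1487}{6} \approx 247.83$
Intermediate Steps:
$c{\left(O \right)} = -4 + O$ ($c{\left(O \right)} = O - 4 = -4 + O$)
$Q = \frac{1}{18} \approx 0.055556$
$\left(248 + c{\left(3 \right)}\right) - - 15 Q = \left(248 + \left(-4 + 3\right)\right) - \left(-15\right) \frac{1}{18} = \left(248 - 1\right) - - \frac{5}{6} = 247 + \frac{5}{6} = \frac{1487}{6}$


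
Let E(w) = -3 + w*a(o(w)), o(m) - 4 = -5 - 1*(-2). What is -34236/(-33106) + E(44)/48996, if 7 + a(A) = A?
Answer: 278097959/270343596 ≈ 1.0287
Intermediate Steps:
o(m) = 1 (o(m) = 4 + (-5 - 1*(-2)) = 4 + (-5 + 2) = 4 - 3 = 1)
a(A) = -7 + A
E(w) = -3 - 6*w (E(w) = -3 + w*(-7 + 1) = -3 + w*(-6) = -3 - 6*w)
-34236/(-33106) + E(44)/48996 = -34236/(-33106) + (-3 - 6*44)/48996 = -34236*(-1/33106) + (-3 - 264)*(1/48996) = 17118/16553 - 267*1/48996 = 17118/16553 - 89/16332 = 278097959/270343596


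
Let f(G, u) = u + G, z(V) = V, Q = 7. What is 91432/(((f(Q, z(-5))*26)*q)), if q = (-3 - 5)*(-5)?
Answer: 11429/260 ≈ 43.958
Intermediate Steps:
q = 40 (q = -8*(-5) = 40)
f(G, u) = G + u
91432/(((f(Q, z(-5))*26)*q)) = 91432/((((7 - 5)*26)*40)) = 91432/(((2*26)*40)) = 91432/((52*40)) = 91432/2080 = 91432*(1/2080) = 11429/260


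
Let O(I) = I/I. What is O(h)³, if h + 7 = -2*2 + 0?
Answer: 1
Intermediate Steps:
h = -11 (h = -7 + (-2*2 + 0) = -7 + (-4 + 0) = -7 - 4 = -11)
O(I) = 1
O(h)³ = 1³ = 1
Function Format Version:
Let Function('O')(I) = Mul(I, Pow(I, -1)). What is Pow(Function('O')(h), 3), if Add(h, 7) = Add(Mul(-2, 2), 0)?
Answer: 1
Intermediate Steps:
h = -11 (h = Add(-7, Add(Mul(-2, 2), 0)) = Add(-7, Add(-4, 0)) = Add(-7, -4) = -11)
Function('O')(I) = 1
Pow(Function('O')(h), 3) = Pow(1, 3) = 1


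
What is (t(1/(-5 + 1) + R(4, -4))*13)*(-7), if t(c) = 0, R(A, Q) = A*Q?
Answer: 0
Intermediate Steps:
(t(1/(-5 + 1) + R(4, -4))*13)*(-7) = (0*13)*(-7) = 0*(-7) = 0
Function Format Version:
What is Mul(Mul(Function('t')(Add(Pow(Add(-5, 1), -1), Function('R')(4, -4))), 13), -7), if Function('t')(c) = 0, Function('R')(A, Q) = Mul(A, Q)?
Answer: 0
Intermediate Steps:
Mul(Mul(Function('t')(Add(Pow(Add(-5, 1), -1), Function('R')(4, -4))), 13), -7) = Mul(Mul(0, 13), -7) = Mul(0, -7) = 0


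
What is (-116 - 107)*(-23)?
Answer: 5129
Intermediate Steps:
(-116 - 107)*(-23) = -223*(-23) = 5129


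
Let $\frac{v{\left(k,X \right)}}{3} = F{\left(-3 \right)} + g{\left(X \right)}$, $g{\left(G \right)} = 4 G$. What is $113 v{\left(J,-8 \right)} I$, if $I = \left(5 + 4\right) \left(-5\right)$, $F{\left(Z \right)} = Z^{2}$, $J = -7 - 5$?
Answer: $350865$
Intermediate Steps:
$J = -12$
$v{\left(k,X \right)} = 27 + 12 X$ ($v{\left(k,X \right)} = 3 \left(\left(-3\right)^{2} + 4 X\right) = 3 \left(9 + 4 X\right) = 27 + 12 X$)
$I = -45$ ($I = 9 \left(-5\right) = -45$)
$113 v{\left(J,-8 \right)} I = 113 \left(27 + 12 \left(-8\right)\right) \left(-45\right) = 113 \left(27 - 96\right) \left(-45\right) = 113 \left(-69\right) \left(-45\right) = \left(-7797\right) \left(-45\right) = 350865$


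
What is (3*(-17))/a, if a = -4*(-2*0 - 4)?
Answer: -51/16 ≈ -3.1875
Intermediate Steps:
a = 16 (a = -4*(0 - 4) = -4*(-4) = 16)
(3*(-17))/a = (3*(-17))/16 = -51*1/16 = -51/16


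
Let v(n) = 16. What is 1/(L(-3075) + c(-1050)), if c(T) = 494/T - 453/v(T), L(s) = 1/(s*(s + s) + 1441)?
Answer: -22695229200/653236240501 ≈ -0.034743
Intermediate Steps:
L(s) = 1/(1441 + 2*s**2) (L(s) = 1/(s*(2*s) + 1441) = 1/(2*s**2 + 1441) = 1/(1441 + 2*s**2))
c(T) = -453/16 + 494/T (c(T) = 494/T - 453/16 = -453/16 + 494/T)
1/(L(-3075) + c(-1050)) = 1/(1/(1441 + 2*(-3075)**2) + (-453/16 + 494/(-1050))) = 1/(1/(1441 + 2*9455625) + (-453/16 + 494*(-1/1050))) = 1/(1/(1441 + 18911250) + (-453/16 - 247/525)) = 1/(1/18912691 - 241777/8400) = 1/(-653236240501/22695229200) = -22695229200/653236240501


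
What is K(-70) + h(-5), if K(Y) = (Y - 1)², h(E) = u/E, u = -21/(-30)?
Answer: 252043/50 ≈ 5040.9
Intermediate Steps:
u = 7/10 (u = -21*(-1/30) = 7/10 ≈ 0.70000)
h(E) = 7/(10*E)
K(Y) = (-1 + Y)²
K(-70) + h(-5) = (-1 - 70)² + (7/10)/(-5) = (-71)² + (7/10)*(-⅕) = 5041 - 7/50 = 252043/50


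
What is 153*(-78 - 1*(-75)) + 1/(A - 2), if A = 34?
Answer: -14687/32 ≈ -458.97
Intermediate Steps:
153*(-78 - 1*(-75)) + 1/(A - 2) = 153*(-78 - 1*(-75)) + 1/(34 - 2) = 153*(-78 + 75) + 1/32 = 153*(-3) + 1/32 = -459 + 1/32 = -14687/32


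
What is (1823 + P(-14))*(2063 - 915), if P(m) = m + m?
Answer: 2060660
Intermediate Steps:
P(m) = 2*m
(1823 + P(-14))*(2063 - 915) = (1823 + 2*(-14))*(2063 - 915) = (1823 - 28)*1148 = 1795*1148 = 2060660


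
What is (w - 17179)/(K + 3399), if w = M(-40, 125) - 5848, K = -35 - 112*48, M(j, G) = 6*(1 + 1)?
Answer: 23015/2012 ≈ 11.439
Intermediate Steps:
M(j, G) = 12 (M(j, G) = 6*2 = 12)
K = -5411 (K = -35 - 5376 = -5411)
w = -5836 (w = 12 - 5848 = -5836)
(w - 17179)/(K + 3399) = (-5836 - 17179)/(-5411 + 3399) = -23015/(-2012) = -23015*(-1/2012) = 23015/2012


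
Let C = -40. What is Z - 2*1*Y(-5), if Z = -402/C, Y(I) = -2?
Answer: 281/20 ≈ 14.050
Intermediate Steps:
Z = 201/20 (Z = -402/(-40) = -402*(-1/40) = 201/20 ≈ 10.050)
Z - 2*1*Y(-5) = 201/20 - 2*1*(-2) = 201/20 - 2*(-2) = 201/20 - 1*(-4) = 201/20 + 4 = 281/20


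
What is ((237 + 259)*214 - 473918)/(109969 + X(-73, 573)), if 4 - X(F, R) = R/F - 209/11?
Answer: -2440682/729999 ≈ -3.3434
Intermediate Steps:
X(F, R) = 23 - R/F (X(F, R) = 4 - (R/F - 209/11) = 4 - (R/F - 209*1/11) = 4 - (R/F - 19) = 4 - (-19 + R/F) = 4 + (19 - R/F) = 23 - R/F)
((237 + 259)*214 - 473918)/(109969 + X(-73, 573)) = ((237 + 259)*214 - 473918)/(109969 + (23 - 1*573/(-73))) = (496*214 - 473918)/(109969 + (23 - 1*573*(-1/73))) = (106144 - 473918)/(109969 + (23 + 573/73)) = -367774/(109969 + 2252/73) = -367774/8029989/73 = -367774*73/8029989 = -2440682/729999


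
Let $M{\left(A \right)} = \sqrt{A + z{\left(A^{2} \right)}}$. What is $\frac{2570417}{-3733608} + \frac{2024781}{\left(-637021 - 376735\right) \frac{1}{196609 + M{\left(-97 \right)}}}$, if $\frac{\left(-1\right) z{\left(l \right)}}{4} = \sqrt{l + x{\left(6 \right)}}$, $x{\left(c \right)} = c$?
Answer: $- \frac{21857577064068113}{55661286936} - \frac{2024781 i \sqrt{97 + 4 \sqrt{9415}}}{1013756} \approx -3.9269 \cdot 10^{5} - 43.992 i$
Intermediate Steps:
$z{\left(l \right)} = - 4 \sqrt{6 + l}$ ($z{\left(l \right)} = - 4 \sqrt{l + 6} = - 4 \sqrt{6 + l}$)
$M{\left(A \right)} = \sqrt{A - 4 \sqrt{6 + A^{2}}}$
$\frac{2570417}{-3733608} + \frac{2024781}{\left(-637021 - 376735\right) \frac{1}{196609 + M{\left(-97 \right)}}} = \frac{2570417}{-3733608} + \frac{2024781}{\left(-637021 - 376735\right) \frac{1}{196609 + \sqrt{-97 - 4 \sqrt{6 + \left(-97\right)^{2}}}}} = 2570417 \left(- \frac{1}{3733608}\right) + \frac{2024781}{\left(-1013756\right) \frac{1}{196609 + \sqrt{-97 - 4 \sqrt{6 + 9409}}}} = - \frac{151201}{219624} + \frac{2024781}{\left(-1013756\right) \frac{1}{196609 + \sqrt{-97 - 4 \sqrt{9415}}}} = - \frac{151201}{219624} + 2024781 \left(- \frac{196609}{1013756} - \frac{\sqrt{-97 - 4 \sqrt{9415}}}{1013756}\right) = - \frac{151201}{219624} - \left(\frac{398090167629}{1013756} + \frac{2024781 \sqrt{-97 - 4 \sqrt{9415}}}{1013756}\right) = - \frac{21857577064068113}{55661286936} - \frac{2024781 \sqrt{-97 - 4 \sqrt{9415}}}{1013756}$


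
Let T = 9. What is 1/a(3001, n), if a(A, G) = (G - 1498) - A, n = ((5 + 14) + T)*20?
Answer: -1/3939 ≈ -0.00025387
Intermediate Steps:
n = 560 (n = ((5 + 14) + 9)*20 = (19 + 9)*20 = 28*20 = 560)
a(A, G) = -1498 + G - A (a(A, G) = (-1498 + G) - A = -1498 + G - A)
1/a(3001, n) = 1/(-1498 + 560 - 1*3001) = 1/(-1498 + 560 - 3001) = 1/(-3939) = -1/3939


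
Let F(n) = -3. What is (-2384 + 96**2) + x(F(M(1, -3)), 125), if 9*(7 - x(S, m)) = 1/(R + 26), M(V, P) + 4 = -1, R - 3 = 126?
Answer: 9540404/1395 ≈ 6839.0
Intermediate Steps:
R = 129 (R = 3 + 126 = 129)
M(V, P) = -5 (M(V, P) = -4 - 1 = -5)
x(S, m) = 9764/1395 (x(S, m) = 7 - 1/(9*(129 + 26)) = 7 - 1/9/155 = 7 - 1/9*1/155 = 7 - 1/1395 = 9764/1395)
(-2384 + 96**2) + x(F(M(1, -3)), 125) = (-2384 + 96**2) + 9764/1395 = (-2384 + 9216) + 9764/1395 = 6832 + 9764/1395 = 9540404/1395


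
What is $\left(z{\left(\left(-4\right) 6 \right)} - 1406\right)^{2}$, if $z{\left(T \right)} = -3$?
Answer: $1985281$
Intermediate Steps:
$\left(z{\left(\left(-4\right) 6 \right)} - 1406\right)^{2} = \left(-3 - 1406\right)^{2} = \left(-1409\right)^{2} = 1985281$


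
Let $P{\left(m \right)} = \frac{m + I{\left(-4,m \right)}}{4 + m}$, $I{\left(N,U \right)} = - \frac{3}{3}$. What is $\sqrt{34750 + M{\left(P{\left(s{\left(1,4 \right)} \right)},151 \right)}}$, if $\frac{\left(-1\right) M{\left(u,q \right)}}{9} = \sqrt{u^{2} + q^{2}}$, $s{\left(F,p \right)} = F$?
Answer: $\sqrt{33391} \approx 182.73$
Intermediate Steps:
$I{\left(N,U \right)} = -1$ ($I{\left(N,U \right)} = \left(-3\right) \frac{1}{3} = -1$)
$P{\left(m \right)} = \frac{-1 + m}{4 + m}$ ($P{\left(m \right)} = \frac{m - 1}{4 + m} = \frac{-1 + m}{4 + m}$)
$M{\left(u,q \right)} = - 9 \sqrt{q^{2} + u^{2}}$ ($M{\left(u,q \right)} = - 9 \sqrt{u^{2} + q^{2}} = - 9 \sqrt{q^{2} + u^{2}}$)
$\sqrt{34750 + M{\left(P{\left(s{\left(1,4 \right)} \right)},151 \right)}} = \sqrt{34750 - 9 \sqrt{151^{2} + \left(\frac{-1 + 1}{4 + 1}\right)^{2}}} = \sqrt{34750 - 9 \sqrt{22801 + \left(\frac{1}{5} \cdot 0\right)^{2}}} = \sqrt{34750 - 9 \sqrt{22801 + 0^{2}}} = \sqrt{34750 - 9 \sqrt{22801 + 0}} = \sqrt{34750 - 9 \sqrt{22801}} = \sqrt{34750 - 1359} = \sqrt{33391}$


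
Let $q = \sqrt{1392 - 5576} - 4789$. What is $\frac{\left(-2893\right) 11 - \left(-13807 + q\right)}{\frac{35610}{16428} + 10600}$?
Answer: $- \frac{12071842}{9676245} - \frac{5476 i \sqrt{1046}}{29028735} \approx -1.2476 - 0.006101 i$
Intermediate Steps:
$q = -4789 + 2 i \sqrt{1046}$ ($q = \sqrt{-4184} - 4789 = 2 i \sqrt{1046} - 4789 = -4789 + 2 i \sqrt{1046} \approx -4789.0 + 64.684 i$)
$\frac{\left(-2893\right) 11 - \left(-13807 + q\right)}{\frac{35610}{16428} + 10600} = \frac{\left(-2893\right) 11 + \left(13807 - \left(-4789 + 2 i \sqrt{1046}\right)\right)}{\frac{35610}{16428} + 10600} = \frac{-31823 + \left(13807 + \left(4789 - 2 i \sqrt{1046}\right)\right)}{35610 \cdot \frac{1}{16428} + 10600} = \frac{-31823 + \left(18596 - 2 i \sqrt{1046}\right)}{\frac{5935}{2738} + 10600} = \frac{-13227 - 2 i \sqrt{1046}}{\frac{29028735}{2738}} = \left(-13227 - 2 i \sqrt{1046}\right) \frac{2738}{29028735} = - \frac{12071842}{9676245} - \frac{5476 i \sqrt{1046}}{29028735}$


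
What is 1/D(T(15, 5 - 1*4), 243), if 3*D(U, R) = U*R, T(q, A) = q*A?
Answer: 1/1215 ≈ 0.00082305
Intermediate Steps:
T(q, A) = A*q
D(U, R) = R*U/3 (D(U, R) = (U*R)/3 = (R*U)/3 = R*U/3)
1/D(T(15, 5 - 1*4), 243) = 1/((⅓)*243*((5 - 1*4)*15)) = 1/((⅓)*243*((5 - 4)*15)) = 1/((⅓)*243*(1*15)) = 1/((⅓)*243*15) = 1/1215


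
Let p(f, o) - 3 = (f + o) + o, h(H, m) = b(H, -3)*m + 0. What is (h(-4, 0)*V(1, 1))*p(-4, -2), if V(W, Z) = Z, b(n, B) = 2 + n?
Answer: 0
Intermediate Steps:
h(H, m) = m*(2 + H) (h(H, m) = (2 + H)*m + 0 = m*(2 + H) + 0 = m*(2 + H))
p(f, o) = 3 + f + 2*o (p(f, o) = 3 + ((f + o) + o) = 3 + (f + 2*o) = 3 + f + 2*o)
(h(-4, 0)*V(1, 1))*p(-4, -2) = ((0*(2 - 4))*1)*(3 - 4 + 2*(-2)) = ((0*(-2))*1)*(3 - 4 - 4) = (0*1)*(-5) = 0*(-5) = 0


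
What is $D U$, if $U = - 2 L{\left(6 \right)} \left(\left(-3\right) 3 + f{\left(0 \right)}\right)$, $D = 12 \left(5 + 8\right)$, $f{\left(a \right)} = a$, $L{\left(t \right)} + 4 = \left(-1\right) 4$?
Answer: $-22464$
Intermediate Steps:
$L{\left(t \right)} = -8$ ($L{\left(t \right)} = -4 - 4 = -8$)
$D = 156$ ($D = 12 \cdot 13 = 156$)
$U = -144$ ($U = \left(-2\right) \left(-8\right) \left(\left(-3\right) 3 + 0\right) = 16 \left(-9 + 0\right) = 16 \left(-9\right) = -144$)
$D U = 156 \left(-144\right) = -22464$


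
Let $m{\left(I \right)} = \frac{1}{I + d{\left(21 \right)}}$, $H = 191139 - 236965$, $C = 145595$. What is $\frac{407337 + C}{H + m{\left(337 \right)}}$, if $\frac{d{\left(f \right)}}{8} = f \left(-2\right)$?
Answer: $- \frac{552932}{45825} \approx -12.066$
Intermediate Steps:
$H = -45826$
$d{\left(f \right)} = - 16 f$ ($d{\left(f \right)} = 8 f \left(-2\right) = 8 \left(- 2 f\right) = - 16 f$)
$m{\left(I \right)} = \frac{1}{-336 + I}$ ($m{\left(I \right)} = \frac{1}{I - 336} = \frac{1}{-336 + I}$)
$\frac{407337 + C}{H + m{\left(337 \right)}} = \frac{407337 + 145595}{-45826 + \frac{1}{-336 + 337}} = \frac{552932}{-45826 + 1^{-1}} = \frac{552932}{-45826 + 1} = \frac{552932}{-45825} = 552932 \left(- \frac{1}{45825}\right) = - \frac{552932}{45825}$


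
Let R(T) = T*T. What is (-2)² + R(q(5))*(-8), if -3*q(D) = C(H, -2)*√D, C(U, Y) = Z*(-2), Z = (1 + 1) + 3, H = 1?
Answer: -3964/9 ≈ -440.44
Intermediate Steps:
Z = 5 (Z = 2 + 3 = 5)
C(U, Y) = -10 (C(U, Y) = 5*(-2) = -10)
q(D) = 10*√D/3 (q(D) = -(-10)*√D/3 = 10*√D/3)
R(T) = T²
(-2)² + R(q(5))*(-8) = (-2)² + (10*√5/3)²*(-8) = 4 + (500/9)*(-8) = 4 - 4000/9 = -3964/9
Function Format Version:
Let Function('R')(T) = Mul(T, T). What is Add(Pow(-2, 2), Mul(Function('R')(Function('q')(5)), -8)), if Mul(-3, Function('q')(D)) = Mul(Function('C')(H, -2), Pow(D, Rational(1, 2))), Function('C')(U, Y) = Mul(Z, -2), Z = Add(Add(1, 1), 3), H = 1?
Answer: Rational(-3964, 9) ≈ -440.44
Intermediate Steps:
Z = 5 (Z = Add(2, 3) = 5)
Function('C')(U, Y) = -10 (Function('C')(U, Y) = Mul(5, -2) = -10)
Function('q')(D) = Mul(Rational(10, 3), Pow(D, Rational(1, 2))) (Function('q')(D) = Mul(Rational(-1, 3), Mul(-10, Pow(D, Rational(1, 2)))) = Mul(Rational(10, 3), Pow(D, Rational(1, 2))))
Function('R')(T) = Pow(T, 2)
Add(Pow(-2, 2), Mul(Function('R')(Function('q')(5)), -8)) = Add(Pow(-2, 2), Mul(Pow(Mul(Rational(10, 3), Pow(5, Rational(1, 2))), 2), -8)) = Add(4, Mul(Rational(500, 9), -8)) = Add(4, Rational(-4000, 9)) = Rational(-3964, 9)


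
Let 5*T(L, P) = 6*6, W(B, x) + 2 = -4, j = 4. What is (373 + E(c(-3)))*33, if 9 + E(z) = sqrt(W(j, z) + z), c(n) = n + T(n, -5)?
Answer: 12012 + 99*I*sqrt(5)/5 ≈ 12012.0 + 44.274*I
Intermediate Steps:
W(B, x) = -6 (W(B, x) = -2 - 4 = -6)
T(L, P) = 36/5 (T(L, P) = (6*6)/5 = (1/5)*36 = 36/5)
c(n) = 36/5 + n (c(n) = n + 36/5 = 36/5 + n)
E(z) = -9 + sqrt(-6 + z)
(373 + E(c(-3)))*33 = (373 + (-9 + sqrt(-6 + (36/5 - 3))))*33 = (373 + (-9 + sqrt(-6 + 21/5)))*33 = (373 + (-9 + sqrt(-9/5)))*33 = (373 + (-9 + 3*I*sqrt(5)/5))*33 = (364 + 3*I*sqrt(5)/5)*33 = 12012 + 99*I*sqrt(5)/5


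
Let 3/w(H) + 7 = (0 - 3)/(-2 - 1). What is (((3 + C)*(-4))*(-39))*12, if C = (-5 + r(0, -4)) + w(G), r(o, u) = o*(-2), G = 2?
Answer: -4680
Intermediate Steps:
r(o, u) = -2*o
w(H) = -½ (w(H) = 3/(-7 + (0 - 3)/(-2 - 1)) = 3/(-7 - 3/(-3)) = 3/(-7 - 3*(-⅓)) = 3/(-7 + 1) = 3/(-6) = 3*(-⅙) = -½)
C = -11/2 (C = (-5 - 2*0) - ½ = (-5 + 0) - ½ = -5 - ½ = -11/2 ≈ -5.5000)
(((3 + C)*(-4))*(-39))*12 = (((3 - 11/2)*(-4))*(-39))*12 = (-5/2*(-4)*(-39))*12 = (10*(-39))*12 = -390*12 = -4680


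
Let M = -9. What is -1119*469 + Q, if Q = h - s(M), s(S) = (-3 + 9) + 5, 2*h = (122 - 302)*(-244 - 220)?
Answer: -483062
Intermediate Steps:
h = 41760 (h = ((122 - 302)*(-244 - 220))/2 = (-180*(-464))/2 = (½)*83520 = 41760)
s(S) = 11 (s(S) = 6 + 5 = 11)
Q = 41749 (Q = 41760 - 1*11 = 41760 - 11 = 41749)
-1119*469 + Q = -1119*469 + 41749 = -524811 + 41749 = -483062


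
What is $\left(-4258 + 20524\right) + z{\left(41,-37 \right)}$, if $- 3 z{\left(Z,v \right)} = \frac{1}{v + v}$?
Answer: $\frac{3611053}{222} \approx 16266.0$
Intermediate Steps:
$z{\left(Z,v \right)} = - \frac{1}{6 v}$ ($z{\left(Z,v \right)} = - \frac{1}{3 \left(v + v\right)} = - \frac{1}{3 \cdot 2 v} = - \frac{\frac{1}{2} \frac{1}{v}}{3} = - \frac{1}{6 v}$)
$\left(-4258 + 20524\right) + z{\left(41,-37 \right)} = \left(-4258 + 20524\right) - \frac{1}{6 \left(-37\right)} = 16266 - - \frac{1}{222} = 16266 + \frac{1}{222} = \frac{3611053}{222}$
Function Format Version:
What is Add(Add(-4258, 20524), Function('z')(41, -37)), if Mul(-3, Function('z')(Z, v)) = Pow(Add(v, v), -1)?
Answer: Rational(3611053, 222) ≈ 16266.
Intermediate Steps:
Function('z')(Z, v) = Mul(Rational(-1, 6), Pow(v, -1)) (Function('z')(Z, v) = Mul(Rational(-1, 3), Pow(Add(v, v), -1)) = Mul(Rational(-1, 3), Pow(Mul(2, v), -1)) = Mul(Rational(-1, 3), Mul(Rational(1, 2), Pow(v, -1))) = Mul(Rational(-1, 6), Pow(v, -1)))
Add(Add(-4258, 20524), Function('z')(41, -37)) = Add(Add(-4258, 20524), Mul(Rational(-1, 6), Pow(-37, -1))) = Add(16266, Mul(Rational(-1, 6), Rational(-1, 37))) = Add(16266, Rational(1, 222)) = Rational(3611053, 222)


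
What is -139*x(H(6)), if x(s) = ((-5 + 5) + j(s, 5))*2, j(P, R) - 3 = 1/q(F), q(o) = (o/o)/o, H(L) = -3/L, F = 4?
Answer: -1946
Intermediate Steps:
q(o) = 1/o
j(P, R) = 7 (j(P, R) = 3 + 1/(1/4) = 3 + 1/(¼) = 3 + 4 = 7)
x(s) = 14 (x(s) = ((-5 + 5) + 7)*2 = (0 + 7)*2 = 7*2 = 14)
-139*x(H(6)) = -139*14 = -1946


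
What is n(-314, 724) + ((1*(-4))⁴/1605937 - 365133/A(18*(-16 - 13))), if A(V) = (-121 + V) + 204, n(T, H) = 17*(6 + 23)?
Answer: 933948834104/705006343 ≈ 1324.7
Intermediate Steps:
n(T, H) = 493 (n(T, H) = 17*29 = 493)
A(V) = 83 + V
n(-314, 724) + ((1*(-4))⁴/1605937 - 365133/A(18*(-16 - 13))) = 493 + ((1*(-4))⁴/1605937 - 365133/(83 + 18*(-16 - 13))) = 493 + ((-4)⁴*(1/1605937) - 365133/(83 + 18*(-29))) = 493 + (256*(1/1605937) - 365133/(83 - 522)) = 493 + (256/1605937 - 365133/(-439)) = 493 + (256/1605937 - 365133*(-1/439)) = 493 + (256/1605937 + 365133/439) = 493 + 586380707005/705006343 = 933948834104/705006343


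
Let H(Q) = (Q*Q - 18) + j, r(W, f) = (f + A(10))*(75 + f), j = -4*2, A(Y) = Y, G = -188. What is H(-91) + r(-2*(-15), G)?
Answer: 28369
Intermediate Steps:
j = -8
r(W, f) = (10 + f)*(75 + f) (r(W, f) = (f + 10)*(75 + f) = (10 + f)*(75 + f))
H(Q) = -26 + Q² (H(Q) = (Q*Q - 18) - 8 = (Q² - 18) - 8 = (-18 + Q²) - 8 = -26 + Q²)
H(-91) + r(-2*(-15), G) = (-26 + (-91)²) + (750 + (-188)² + 85*(-188)) = (-26 + 8281) + (750 + 35344 - 15980) = 8255 + 20114 = 28369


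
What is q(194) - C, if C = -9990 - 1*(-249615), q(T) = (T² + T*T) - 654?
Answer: -165007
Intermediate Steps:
q(T) = -654 + 2*T² (q(T) = (T² + T²) - 654 = 2*T² - 654 = -654 + 2*T²)
C = 239625 (C = -9990 + 249615 = 239625)
q(194) - C = (-654 + 2*194²) - 1*239625 = (-654 + 2*37636) - 239625 = (-654 + 75272) - 239625 = 74618 - 239625 = -165007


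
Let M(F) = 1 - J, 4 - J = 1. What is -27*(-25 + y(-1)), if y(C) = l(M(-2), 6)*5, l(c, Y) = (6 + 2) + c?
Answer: -135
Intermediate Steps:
J = 3 (J = 4 - 1*1 = 4 - 1 = 3)
M(F) = -2 (M(F) = 1 - 1*3 = 1 - 3 = -2)
l(c, Y) = 8 + c
y(C) = 30 (y(C) = (8 - 2)*5 = 6*5 = 30)
-27*(-25 + y(-1)) = -27*(-25 + 30) = -27*5 = -135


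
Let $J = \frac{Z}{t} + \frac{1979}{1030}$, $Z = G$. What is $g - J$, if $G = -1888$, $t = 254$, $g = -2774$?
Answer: $- \frac{362145953}{130810} \approx -2768.5$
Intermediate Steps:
$Z = -1888$
$J = - \frac{720987}{130810}$ ($J = - \frac{1888}{254} + \frac{1979}{1030} = \left(-1888\right) \frac{1}{254} + 1979 \cdot \frac{1}{1030} = - \frac{944}{127} + \frac{1979}{1030} = - \frac{720987}{130810} \approx -5.5117$)
$g - J = -2774 - - \frac{720987}{130810} = -2774 + \frac{720987}{130810} = - \frac{362145953}{130810}$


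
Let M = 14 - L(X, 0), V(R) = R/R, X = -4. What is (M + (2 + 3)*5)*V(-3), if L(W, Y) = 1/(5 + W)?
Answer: 38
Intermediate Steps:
V(R) = 1
M = 13 (M = 14 - 1/(5 - 4) = 14 - 1/1 = 14 - 1*1 = 14 - 1 = 13)
(M + (2 + 3)*5)*V(-3) = (13 + (2 + 3)*5)*1 = (13 + 5*5)*1 = (13 + 25)*1 = 38*1 = 38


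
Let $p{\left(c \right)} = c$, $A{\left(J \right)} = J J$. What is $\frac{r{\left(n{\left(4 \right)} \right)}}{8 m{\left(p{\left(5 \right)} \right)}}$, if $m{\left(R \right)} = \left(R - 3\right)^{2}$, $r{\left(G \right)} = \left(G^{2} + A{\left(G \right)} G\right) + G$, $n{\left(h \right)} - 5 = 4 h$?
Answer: $\frac{9723}{32} \approx 303.84$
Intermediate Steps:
$A{\left(J \right)} = J^{2}$
$n{\left(h \right)} = 5 + 4 h$
$r{\left(G \right)} = G + G^{2} + G^{3}$ ($r{\left(G \right)} = \left(G^{2} + G^{2} G\right) + G = \left(G^{2} + G^{3}\right) + G = G + G^{2} + G^{3}$)
$m{\left(R \right)} = \left(-3 + R\right)^{2}$
$\frac{r{\left(n{\left(4 \right)} \right)}}{8 m{\left(p{\left(5 \right)} \right)}} = \frac{\left(5 + 4 \cdot 4\right) \left(1 + \left(5 + 4 \cdot 4\right) + \left(5 + 4 \cdot 4\right)^{2}\right)}{8 \left(-3 + 5\right)^{2}} = \frac{\left(5 + 16\right) \left(1 + \left(5 + 16\right) + \left(5 + 16\right)^{2}\right)}{8 \cdot 2^{2}} = \frac{21 \left(1 + 21 + 21^{2}\right)}{8 \cdot 4} = \frac{21 \left(1 + 21 + 441\right)}{32} = 21 \cdot 463 \cdot \frac{1}{32} = 9723 \cdot \frac{1}{32} = \frac{9723}{32}$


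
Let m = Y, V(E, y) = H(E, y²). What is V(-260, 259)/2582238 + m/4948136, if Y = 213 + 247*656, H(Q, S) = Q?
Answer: 208834344475/6388632404184 ≈ 0.032688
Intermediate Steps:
V(E, y) = E
Y = 162245 (Y = 213 + 162032 = 162245)
m = 162245
V(-260, 259)/2582238 + m/4948136 = -260/2582238 + 162245/4948136 = -260*1/2582238 + 162245*(1/4948136) = -130/1291119 + 162245/4948136 = 208834344475/6388632404184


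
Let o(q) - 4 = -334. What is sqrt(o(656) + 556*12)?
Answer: sqrt(6342) ≈ 79.637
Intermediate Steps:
o(q) = -330 (o(q) = 4 - 334 = -330)
sqrt(o(656) + 556*12) = sqrt(-330 + 556*12) = sqrt(-330 + 6672) = sqrt(6342)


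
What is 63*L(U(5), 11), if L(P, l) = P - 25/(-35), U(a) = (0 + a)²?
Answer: 1620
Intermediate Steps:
U(a) = a²
L(P, l) = 5/7 + P (L(P, l) = P - 25*(-1/35) = P + 5/7 = 5/7 + P)
63*L(U(5), 11) = 63*(5/7 + 5²) = 63*(5/7 + 25) = 63*(180/7) = 1620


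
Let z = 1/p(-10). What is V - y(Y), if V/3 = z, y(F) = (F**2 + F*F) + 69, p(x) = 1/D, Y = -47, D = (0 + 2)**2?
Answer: -4475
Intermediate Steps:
D = 4 (D = 2**2 = 4)
p(x) = 1/4
y(F) = 69 + 2*F**2 (y(F) = (F**2 + F**2) + 69 = 2*F**2 + 69 = 69 + 2*F**2)
z = 4 (z = 1/(1/4) = 4)
V = 12 (V = 3*4 = 12)
V - y(Y) = 12 - (69 + 2*(-47)**2) = 12 - (69 + 2*2209) = 12 - (69 + 4418) = 12 - 1*4487 = 12 - 4487 = -4475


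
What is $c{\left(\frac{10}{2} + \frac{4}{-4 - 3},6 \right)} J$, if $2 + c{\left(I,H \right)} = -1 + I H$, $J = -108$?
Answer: $- \frac{17820}{7} \approx -2545.7$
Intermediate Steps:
$c{\left(I,H \right)} = -3 + H I$ ($c{\left(I,H \right)} = -2 + \left(-1 + I H\right) = -2 + \left(-1 + H I\right) = -3 + H I$)
$c{\left(\frac{10}{2} + \frac{4}{-4 - 3},6 \right)} J = \left(-3 + 6 \left(\frac{10}{2} + \frac{4}{-4 - 3}\right)\right) \left(-108\right) = \left(-3 + 6 \left(10 \cdot \frac{1}{2} + \frac{4}{-7}\right)\right) \left(-108\right) = \left(-3 + 6 \left(5 + 4 \left(- \frac{1}{7}\right)\right)\right) \left(-108\right) = \left(-3 + 6 \left(5 - \frac{4}{7}\right)\right) \left(-108\right) = \left(-3 + 6 \cdot \frac{31}{7}\right) \left(-108\right) = \left(-3 + \frac{186}{7}\right) \left(-108\right) = \frac{165}{7} \left(-108\right) = - \frac{17820}{7}$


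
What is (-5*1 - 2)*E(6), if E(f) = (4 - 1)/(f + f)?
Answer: -7/4 ≈ -1.7500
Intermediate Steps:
E(f) = 3/(2*f) (E(f) = 3/((2*f)) = 3*(1/(2*f)) = 3/(2*f))
(-5*1 - 2)*E(6) = (-5*1 - 2)*((3/2)/6) = (-5 - 2)*((3/2)*(1/6)) = -7*1/4 = -7/4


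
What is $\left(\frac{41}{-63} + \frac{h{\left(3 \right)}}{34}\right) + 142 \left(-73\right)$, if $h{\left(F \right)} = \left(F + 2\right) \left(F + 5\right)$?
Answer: $- \frac{11101423}{1071} \approx -10365.0$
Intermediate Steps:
$h{\left(F \right)} = \left(2 + F\right) \left(5 + F\right)$
$\left(\frac{41}{-63} + \frac{h{\left(3 \right)}}{34}\right) + 142 \left(-73\right) = \left(\frac{41}{-63} + \frac{10 + 3^{2} + 7 \cdot 3}{34}\right) + 142 \left(-73\right) = \left(41 \left(- \frac{1}{63}\right) + \left(10 + 9 + 21\right) \frac{1}{34}\right) - 10366 = \left(- \frac{41}{63} + 40 \cdot \frac{1}{34}\right) - 10366 = \left(- \frac{41}{63} + \frac{20}{17}\right) - 10366 = \frac{563}{1071} - 10366 = - \frac{11101423}{1071}$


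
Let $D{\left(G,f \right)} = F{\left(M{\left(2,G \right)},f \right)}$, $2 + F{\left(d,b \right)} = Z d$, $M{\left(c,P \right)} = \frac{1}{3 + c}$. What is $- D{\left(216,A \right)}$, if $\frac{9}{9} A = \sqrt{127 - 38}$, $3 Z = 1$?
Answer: $\frac{29}{15} \approx 1.9333$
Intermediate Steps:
$Z = \frac{1}{3}$ ($Z = \frac{1}{3} \cdot 1 = \frac{1}{3} \approx 0.33333$)
$A = \sqrt{89}$ ($A = \sqrt{127 - 38} = \sqrt{89} \approx 9.434$)
$F{\left(d,b \right)} = -2 + \frac{d}{3}$
$D{\left(G,f \right)} = - \frac{29}{15}$ ($D{\left(G,f \right)} = -2 + \frac{1}{3 \left(3 + 2\right)} = -2 + \frac{1}{3 \cdot 5} = -2 + \frac{1}{3} \cdot \frac{1}{5} = -2 + \frac{1}{15} = - \frac{29}{15}$)
$- D{\left(216,A \right)} = \left(-1\right) \left(- \frac{29}{15}\right) = \frac{29}{15}$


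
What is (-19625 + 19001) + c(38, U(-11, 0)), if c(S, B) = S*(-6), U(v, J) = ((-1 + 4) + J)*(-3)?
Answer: -852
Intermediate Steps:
U(v, J) = -9 - 3*J (U(v, J) = (3 + J)*(-3) = -9 - 3*J)
c(S, B) = -6*S
(-19625 + 19001) + c(38, U(-11, 0)) = (-19625 + 19001) - 6*38 = -624 - 228 = -852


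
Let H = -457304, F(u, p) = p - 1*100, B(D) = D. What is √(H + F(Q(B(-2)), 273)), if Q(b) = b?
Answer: I*√457131 ≈ 676.11*I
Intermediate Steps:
F(u, p) = -100 + p (F(u, p) = p - 100 = -100 + p)
√(H + F(Q(B(-2)), 273)) = √(-457304 + (-100 + 273)) = √(-457304 + 173) = √(-457131) = I*√457131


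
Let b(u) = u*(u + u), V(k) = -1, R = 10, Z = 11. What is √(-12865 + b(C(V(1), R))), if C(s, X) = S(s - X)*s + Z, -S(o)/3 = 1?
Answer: I*√12473 ≈ 111.68*I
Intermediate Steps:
S(o) = -3 (S(o) = -3*1 = -3)
C(s, X) = 11 - 3*s (C(s, X) = -3*s + 11 = 11 - 3*s)
b(u) = 2*u² (b(u) = u*(2*u) = 2*u²)
√(-12865 + b(C(V(1), R))) = √(-12865 + 2*(11 - 3*(-1))²) = √(-12865 + 2*(11 + 3)²) = √(-12865 + 2*14²) = √(-12865 + 2*196) = √(-12865 + 392) = √(-12473) = I*√12473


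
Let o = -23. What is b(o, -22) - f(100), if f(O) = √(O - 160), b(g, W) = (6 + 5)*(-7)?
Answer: -77 - 2*I*√15 ≈ -77.0 - 7.746*I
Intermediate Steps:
b(g, W) = -77 (b(g, W) = 11*(-7) = -77)
f(O) = √(-160 + O)
b(o, -22) - f(100) = -77 - √(-160 + 100) = -77 - √(-60) = -77 - 2*I*√15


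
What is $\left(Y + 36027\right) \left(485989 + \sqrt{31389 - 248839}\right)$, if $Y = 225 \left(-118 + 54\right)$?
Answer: $10510484103 + 108135 i \sqrt{8698} \approx 1.051 \cdot 10^{10} + 1.0085 \cdot 10^{7} i$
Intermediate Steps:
$Y = -14400$ ($Y = 225 \left(-64\right) = -14400$)
$\left(Y + 36027\right) \left(485989 + \sqrt{31389 - 248839}\right) = \left(-14400 + 36027\right) \left(485989 + \sqrt{31389 - 248839}\right) = 21627 \left(485989 + \sqrt{-217450}\right) = 21627 \left(485989 + 5 i \sqrt{8698}\right) = 10510484103 + 108135 i \sqrt{8698}$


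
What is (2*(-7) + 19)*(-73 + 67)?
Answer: -30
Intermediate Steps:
(2*(-7) + 19)*(-73 + 67) = (-14 + 19)*(-6) = 5*(-6) = -30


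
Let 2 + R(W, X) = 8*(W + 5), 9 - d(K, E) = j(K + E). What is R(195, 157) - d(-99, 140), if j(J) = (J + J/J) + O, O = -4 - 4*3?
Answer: 1615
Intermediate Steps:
O = -16 (O = -4 - 12 = -16)
j(J) = -15 + J (j(J) = (J + J/J) - 16 = (J + 1) - 16 = (1 + J) - 16 = -15 + J)
d(K, E) = 24 - E - K (d(K, E) = 9 - (-15 + (K + E)) = 9 - (-15 + (E + K)) = 9 - (-15 + E + K) = 9 + (15 - E - K) = 24 - E - K)
R(W, X) = 38 + 8*W (R(W, X) = -2 + 8*(W + 5) = -2 + 8*(5 + W) = -2 + (40 + 8*W) = 38 + 8*W)
R(195, 157) - d(-99, 140) = (38 + 8*195) - (24 - 1*140 - 1*(-99)) = (38 + 1560) - (24 - 140 + 99) = 1598 - 1*(-17) = 1598 + 17 = 1615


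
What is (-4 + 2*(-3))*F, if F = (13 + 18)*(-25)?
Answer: 7750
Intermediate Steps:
F = -775 (F = 31*(-25) = -775)
(-4 + 2*(-3))*F = (-4 + 2*(-3))*(-775) = (-4 - 6)*(-775) = -10*(-775) = 7750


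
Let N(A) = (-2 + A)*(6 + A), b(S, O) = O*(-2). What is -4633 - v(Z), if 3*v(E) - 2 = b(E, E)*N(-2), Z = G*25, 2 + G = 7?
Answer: -5967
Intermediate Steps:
G = 5 (G = -2 + 7 = 5)
b(S, O) = -2*O
Z = 125 (Z = 5*25 = 125)
v(E) = ⅔ + 32*E/3 (v(E) = ⅔ + ((-2*E)*(-12 + (-2)² + 4*(-2)))/3 = ⅔ + ((-2*E)*(-12 + 4 - 8))/3 = ⅔ + (-2*E*(-16))/3 = ⅔ + (32*E)/3 = ⅔ + 32*E/3)
-4633 - v(Z) = -4633 - (⅔ + (32/3)*125) = -4633 - (⅔ + 4000/3) = -4633 - 1*1334 = -4633 - 1334 = -5967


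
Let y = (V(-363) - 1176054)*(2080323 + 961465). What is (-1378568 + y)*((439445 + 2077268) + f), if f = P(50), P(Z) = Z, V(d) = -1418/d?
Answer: -1089388086013155727096/121 ≈ -9.0032e+18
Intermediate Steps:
f = 50
y = -1298558107616992/363 (y = (-1418/(-363) - 1176054)*(2080323 + 961465) = (-1418*(-1/363) - 1176054)*3041788 = (1418/363 - 1176054)*3041788 = -426906184/363*3041788 = -1298558107616992/363 ≈ -3.5773e+12)
(-1378568 + y)*((439445 + 2077268) + f) = (-1378568 - 1298558107616992/363)*((439445 + 2077268) + 50) = -1298558608037176*(2516713 + 50)/363 = -1298558608037176/363*2516763 = -1089388086013155727096/121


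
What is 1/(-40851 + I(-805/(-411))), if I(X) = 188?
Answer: -1/40663 ≈ -2.4592e-5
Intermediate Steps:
1/(-40851 + I(-805/(-411))) = 1/(-40851 + 188) = 1/(-40663) = -1/40663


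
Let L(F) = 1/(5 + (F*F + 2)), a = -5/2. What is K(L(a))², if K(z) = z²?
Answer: 256/7890481 ≈ 3.2444e-5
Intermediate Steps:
a = -5/2 (a = -5*½ = -5/2 ≈ -2.5000)
L(F) = 1/(7 + F²) (L(F) = 1/(5 + (F² + 2)) = 1/(5 + (2 + F²)) = 1/(7 + F²))
K(L(a))² = ((1/(7 + (-5/2)²))²)² = ((1/(7 + 25/4))²)² = ((1/(53/4))²)² = ((4/53)²)² = (16/2809)² = 256/7890481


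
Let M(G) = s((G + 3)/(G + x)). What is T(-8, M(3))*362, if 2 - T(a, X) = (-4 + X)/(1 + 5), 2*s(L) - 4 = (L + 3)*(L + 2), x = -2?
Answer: -3982/3 ≈ -1327.3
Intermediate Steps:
s(L) = 2 + (2 + L)*(3 + L)/2 (s(L) = 2 + ((L + 3)*(L + 2))/2 = 2 + ((3 + L)*(2 + L))/2 = 2 + ((2 + L)*(3 + L))/2 = 2 + (2 + L)*(3 + L)/2)
M(G) = 5 + (3 + G)²/(2*(-2 + G)²) + 5*(3 + G)/(2*(-2 + G)) (M(G) = 5 + ((G + 3)/(G - 2))²/2 + 5*((G + 3)/(G - 2))/2 = 5 + ((3 + G)/(-2 + G))²/2 + 5*((3 + G)/(-2 + G))/2 = 5 + ((3 + G)²/(-2 + G)²)/2 + 5*(3 + G)/(2*(-2 + G)) = 5 + (3 + G)²/(2*(-2 + G)²) + 5*(3 + G)/(2*(-2 + G)))
T(a, X) = 8/3 - X/6 (T(a, X) = 2 - (-4 + X)/(1 + 5) = 2 - (-4 + X)/6 = 2 - (-⅔ + X/6) = 2 + (⅔ - X/6) = 8/3 - X/6)
T(-8, M(3))*362 = (8/3 - (19 - 29*3 + 16*3²)/(12*(4 + 3² - 4*3)))*362 = (8/3 - (19 - 87 + 16*9)/(12*(4 + 9 - 12)))*362 = (8/3 - (19 - 87 + 144)/(12*1))*362 = (8/3 - 76/12)*362 = (8/3 - ⅙*38)*362 = (8/3 - 19/3)*362 = -11/3*362 = -3982/3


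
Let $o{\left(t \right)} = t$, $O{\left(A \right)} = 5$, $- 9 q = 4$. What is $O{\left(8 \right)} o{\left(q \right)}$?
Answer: $- \frac{20}{9} \approx -2.2222$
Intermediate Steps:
$q = - \frac{4}{9}$ ($q = \left(- \frac{1}{9}\right) 4 = - \frac{4}{9} \approx -0.44444$)
$O{\left(8 \right)} o{\left(q \right)} = 5 \left(- \frac{4}{9}\right) = - \frac{20}{9}$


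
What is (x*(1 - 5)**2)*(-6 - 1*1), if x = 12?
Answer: -1344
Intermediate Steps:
(x*(1 - 5)**2)*(-6 - 1*1) = (12*(1 - 5)**2)*(-6 - 1*1) = (12*(-4)**2)*(-6 - 1) = (12*16)*(-7) = 192*(-7) = -1344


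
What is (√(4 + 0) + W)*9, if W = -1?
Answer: 9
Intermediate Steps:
(√(4 + 0) + W)*9 = (√(4 + 0) - 1)*9 = (√4 - 1)*9 = (2 - 1)*9 = 1*9 = 9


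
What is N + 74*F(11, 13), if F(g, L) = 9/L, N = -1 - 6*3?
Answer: 419/13 ≈ 32.231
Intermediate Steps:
N = -19 (N = -1 - 18 = -19)
N + 74*F(11, 13) = -19 + 74*(9/13) = -19 + 666/13 = 419/13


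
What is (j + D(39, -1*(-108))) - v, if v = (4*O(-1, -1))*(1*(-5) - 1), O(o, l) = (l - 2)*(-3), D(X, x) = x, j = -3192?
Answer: -2868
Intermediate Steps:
O(o, l) = 6 - 3*l (O(o, l) = (-2 + l)*(-3) = 6 - 3*l)
v = -216 (v = (4*(6 - 3*(-1)))*(1*(-5) - 1) = (4*(6 + 3))*(-5 - 1) = (4*9)*(-6) = 36*(-6) = -216)
(j + D(39, -1*(-108))) - v = (-3192 - 1*(-108)) - 1*(-216) = (-3192 + 108) + 216 = -3084 + 216 = -2868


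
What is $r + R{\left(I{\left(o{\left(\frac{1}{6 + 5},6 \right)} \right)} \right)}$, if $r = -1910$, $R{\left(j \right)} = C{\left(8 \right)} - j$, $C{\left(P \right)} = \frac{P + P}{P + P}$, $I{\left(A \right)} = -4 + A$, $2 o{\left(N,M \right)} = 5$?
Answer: $- \frac{3815}{2} \approx -1907.5$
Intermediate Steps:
$o{\left(N,M \right)} = \frac{5}{2}$ ($o{\left(N,M \right)} = \frac{1}{2} \cdot 5 = \frac{5}{2}$)
$C{\left(P \right)} = 1$ ($C{\left(P \right)} = \frac{2 P}{2 P} = 2 P \frac{1}{2 P} = 1$)
$R{\left(j \right)} = 1 - j$
$r + R{\left(I{\left(o{\left(\frac{1}{6 + 5},6 \right)} \right)} \right)} = -1910 + \left(1 - \left(-4 + \frac{5}{2}\right)\right) = -1910 + \left(1 - - \frac{3}{2}\right) = -1910 + \left(1 + \frac{3}{2}\right) = -1910 + \frac{5}{2} = - \frac{3815}{2}$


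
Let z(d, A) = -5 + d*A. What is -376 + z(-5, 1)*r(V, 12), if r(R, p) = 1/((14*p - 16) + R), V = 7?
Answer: -59794/159 ≈ -376.06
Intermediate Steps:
z(d, A) = -5 + A*d
r(R, p) = 1/(-16 + R + 14*p) (r(R, p) = 1/((-16 + 14*p) + R) = 1/(-16 + R + 14*p))
-376 + z(-5, 1)*r(V, 12) = -376 + (-5 + 1*(-5))/(-16 + 7 + 14*12) = -376 + (-5 - 5)/(-16 + 7 + 168) = -376 - 10/159 = -59794/159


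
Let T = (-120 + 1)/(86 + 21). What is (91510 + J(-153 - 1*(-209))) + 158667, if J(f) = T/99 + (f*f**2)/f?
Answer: 2683344490/10593 ≈ 2.5331e+5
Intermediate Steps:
T = -119/107 ≈ -1.1122
J(f) = -119/10593 + f**2 (J(f) = -119/107/99 + (f*f**2)/f = -119/107*1/99 + f**3/f = -119/10593 + f**2)
(91510 + J(-153 - 1*(-209))) + 158667 = (91510 + (-119/10593 + (-153 - 1*(-209))**2)) + 158667 = (91510 + (-119/10593 + (-153 + 209)**2)) + 158667 = (91510 + (-119/10593 + 56**2)) + 158667 = (91510 + (-119/10593 + 3136)) + 158667 = (91510 + 33219529/10593) + 158667 = 1002584959/10593 + 158667 = 2683344490/10593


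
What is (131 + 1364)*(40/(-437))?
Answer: -2600/19 ≈ -136.84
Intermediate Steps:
(131 + 1364)*(40/(-437)) = 1495*(40*(-1/437)) = 1495*(-40/437) = -2600/19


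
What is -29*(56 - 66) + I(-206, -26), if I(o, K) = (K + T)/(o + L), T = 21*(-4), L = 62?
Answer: 20935/72 ≈ 290.76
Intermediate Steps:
T = -84
I(o, K) = (-84 + K)/(62 + o) (I(o, K) = (K - 84)/(o + 62) = (-84 + K)/(62 + o))
-29*(56 - 66) + I(-206, -26) = -29*(56 - 66) + (-84 - 26)/(62 - 206) = -29*(-10) - 110/(-144) = 290 - 1/144*(-110) = 290 + 55/72 = 20935/72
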